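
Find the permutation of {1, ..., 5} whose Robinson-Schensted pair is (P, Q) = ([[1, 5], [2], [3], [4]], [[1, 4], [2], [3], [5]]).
Reverse the RSK construction: for i from n down to 1, find the cell of Q containing i, remove the entry at that cell from P, and reverse-bump it up through P; the value ejected from row 1 is w(i).

Step i=5: Q has 5 at row 4, column 1; remove 4 from row 4 of P and reverse-bump: 4 enters row 3 and ejects 3; 3 enters row 2 and ejects 2; 2 enters row 1 and ejects 1. So w(5) = 1. P is now [[2, 5], [3], [4]].
Step i=4: Q has 4 at row 1, column 2; remove that cell from P, ejecting 5. So w(4) = 5. P is now [[2], [3], [4]].
Step i=3: Q has 3 at row 3, column 1; remove 4 from row 3 of P and reverse-bump: 4 enters row 2 and ejects 3; 3 enters row 1 and ejects 2. So w(3) = 2. P is now [[3], [4]].
Step i=2: Q has 2 at row 2, column 1; remove 4 from row 2 of P and reverse-bump: 4 enters row 1 and ejects 3. So w(2) = 3. P is now [[4]].
Step i=1: Q has 1 at row 1, column 1; remove that cell from P, ejecting 4. So w(1) = 4. P is now [].

So w = 4 3 2 5 1.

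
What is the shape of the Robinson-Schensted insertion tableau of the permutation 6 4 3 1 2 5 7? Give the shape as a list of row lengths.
[4, 1, 1, 1]

RSK row insertion gives P = [[1, 2, 5, 7], [3], [4], [6]], which has shape [4, 1, 1, 1].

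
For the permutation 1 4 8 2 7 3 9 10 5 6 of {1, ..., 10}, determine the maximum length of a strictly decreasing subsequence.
3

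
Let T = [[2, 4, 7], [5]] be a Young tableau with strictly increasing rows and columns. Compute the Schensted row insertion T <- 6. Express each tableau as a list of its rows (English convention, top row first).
[[2, 4, 6], [5, 7]]

In row 1, 6 replaces 7 (the leftmost entry greater than 6); 7 is bumped to row 2. 7 is appended to row 2. The new tableau is [[2, 4, 6], [5, 7]].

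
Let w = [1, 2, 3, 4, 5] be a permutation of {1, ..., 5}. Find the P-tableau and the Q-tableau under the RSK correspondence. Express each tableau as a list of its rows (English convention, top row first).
P = [[1, 2, 3, 4, 5]], Q = [[1, 2, 3, 4, 5]]

Insert each entry of the permutation into P by Schensted row insertion, recording in Q the position of each new cell.

Insert 1: appended to row 1. P = [[1]], Q = [[1]].
Insert 2: appended to row 1. P = [[1, 2]], Q = [[1, 2]].
Insert 3: appended to row 1. P = [[1, 2, 3]], Q = [[1, 2, 3]].
Insert 4: appended to row 1. P = [[1, 2, 3, 4]], Q = [[1, 2, 3, 4]].
Insert 5: appended to row 1. P = [[1, 2, 3, 4, 5]], Q = [[1, 2, 3, 4, 5]].

So P = [[1, 2, 3, 4, 5]], Q = [[1, 2, 3, 4, 5]].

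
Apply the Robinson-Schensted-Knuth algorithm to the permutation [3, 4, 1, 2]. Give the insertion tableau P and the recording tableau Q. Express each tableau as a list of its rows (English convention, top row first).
P = [[1, 2], [3, 4]], Q = [[1, 2], [3, 4]]

Insert each entry of the permutation into P by Schensted row insertion, recording in Q the position of each new cell.

After inserting 3: P = [[3]].
After inserting 4: P = [[3, 4]].
After inserting 1: P = [[1, 4], [3]].
After inserting 2: P = [[1, 2], [3, 4]].

So P = [[1, 2], [3, 4]], Q = [[1, 2], [3, 4]].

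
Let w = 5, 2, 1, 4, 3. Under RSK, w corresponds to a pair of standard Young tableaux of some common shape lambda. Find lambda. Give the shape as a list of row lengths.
[2, 2, 1]

Row-insert each entry into an empty tableau.

After inserting 5: P = [[5]].
After inserting 2: P = [[2], [5]].
After inserting 1: P = [[1], [2], [5]].
After inserting 4: P = [[1, 4], [2], [5]].
After inserting 3: P = [[1, 3], [2, 4], [5]].

The final insertion tableau P = [[1, 3], [2, 4], [5]] has shape [2, 2, 1].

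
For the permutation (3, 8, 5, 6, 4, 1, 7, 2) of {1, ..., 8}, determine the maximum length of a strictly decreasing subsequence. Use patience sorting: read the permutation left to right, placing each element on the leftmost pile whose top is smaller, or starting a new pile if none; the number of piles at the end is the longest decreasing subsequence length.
4

3: new pile. tops = [3]
8: onto pile 1 (replacing 3). tops = [8]
5: new pile. tops = [8, 5]
6: onto pile 2 (replacing 5). tops = [8, 6]
4: new pile. tops = [8, 6, 4]
1: new pile. tops = [8, 6, 4, 1]
7: onto pile 2 (replacing 6). tops = [8, 7, 4, 1]
2: onto pile 4 (replacing 1). tops = [8, 7, 4, 2]

4 piles, so the longest decreasing subsequence has length 4.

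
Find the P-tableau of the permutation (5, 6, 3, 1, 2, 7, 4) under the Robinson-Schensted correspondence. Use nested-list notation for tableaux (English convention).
P = [[1, 2, 4], [3, 6, 7], [5]]

Insert 5: appended to row 1. P = [[5]].
Insert 6: appended to row 1. P = [[5, 6]].
Insert 3: 3 bumps 5 from row 1; 5 starts row 2. P = [[3, 6], [5]].
Insert 1: 1 bumps 3 from row 1; 3 bumps 5 from row 2; 5 starts row 3. P = [[1, 6], [3], [5]].
Insert 2: 2 bumps 6 from row 1; 6 appends to row 2. P = [[1, 2], [3, 6], [5]].
Insert 7: appended to row 1. P = [[1, 2, 7], [3, 6], [5]].
Insert 4: 4 bumps 7 from row 1; 7 appends to row 2. P = [[1, 2, 4], [3, 6, 7], [5]].

So P = [[1, 2, 4], [3, 6, 7], [5]].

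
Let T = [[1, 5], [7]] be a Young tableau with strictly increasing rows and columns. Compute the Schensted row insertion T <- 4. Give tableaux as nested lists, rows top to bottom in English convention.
[[1, 4], [5], [7]]

In row 1, 4 replaces 5 (the leftmost entry greater than 4); 5 is bumped to row 2. In row 2, 5 replaces 7 (the leftmost entry greater than 5); 7 is bumped to row 3. 7 starts a new row 3. The new tableau is [[1, 4], [5], [7]].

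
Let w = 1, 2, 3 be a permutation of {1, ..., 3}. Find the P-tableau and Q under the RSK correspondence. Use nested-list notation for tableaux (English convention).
P = [[1, 2, 3]], Q = [[1, 2, 3]]

Insert each entry of the permutation into P by Schensted row insertion, recording in Q the position of each new cell.

Insert 1: appended to row 1. P = [[1]].
Insert 2: appended to row 1. P = [[1, 2]].
Insert 3: appended to row 1. P = [[1, 2, 3]].

So P = [[1, 2, 3]], Q = [[1, 2, 3]].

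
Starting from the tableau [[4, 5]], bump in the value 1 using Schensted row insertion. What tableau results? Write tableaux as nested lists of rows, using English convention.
In row 1, 1 replaces 4 (the leftmost entry greater than 1); 4 is bumped to row 2. 4 starts a new row 2. The new tableau is [[1, 5], [4]].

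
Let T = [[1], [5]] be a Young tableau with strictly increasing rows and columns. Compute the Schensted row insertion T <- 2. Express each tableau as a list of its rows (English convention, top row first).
2 is larger than every entry of row 1, so it is appended to row 1. The new tableau is [[1, 2], [5]].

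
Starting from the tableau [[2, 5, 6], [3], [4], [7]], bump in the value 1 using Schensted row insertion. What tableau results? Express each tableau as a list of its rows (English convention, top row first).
[[1, 5, 6], [2], [3], [4], [7]]

In row 1, 1 replaces 2 (the leftmost entry greater than 1); 2 is bumped to row 2. In row 2, 2 replaces 3 (the leftmost entry greater than 2); 3 is bumped to row 3. In row 3, 3 replaces 4 (the leftmost entry greater than 3); 4 is bumped to row 4. In row 4, 4 replaces 7 (the leftmost entry greater than 4); 7 is bumped to row 5. 7 starts a new row 5. The new tableau is [[1, 5, 6], [2], [3], [4], [7]].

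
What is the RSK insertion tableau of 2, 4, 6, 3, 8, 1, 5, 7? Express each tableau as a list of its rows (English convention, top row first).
P = [[1, 3, 5, 7], [2, 6, 8], [4]]

Insert 2: appended to row 1. P = [[2]].
Insert 4: appended to row 1. P = [[2, 4]].
Insert 6: appended to row 1. P = [[2, 4, 6]].
Insert 3: 3 bumps 4 from row 1; 4 starts row 2. P = [[2, 3, 6], [4]].
Insert 8: appended to row 1. P = [[2, 3, 6, 8], [4]].
Insert 1: 1 bumps 2 from row 1; 2 bumps 4 from row 2; 4 starts row 3. P = [[1, 3, 6, 8], [2], [4]].
Insert 5: 5 bumps 6 from row 1; 6 appends to row 2. P = [[1, 3, 5, 8], [2, 6], [4]].
Insert 7: 7 bumps 8 from row 1; 8 appends to row 2. P = [[1, 3, 5, 7], [2, 6, 8], [4]].

So P = [[1, 3, 5, 7], [2, 6, 8], [4]].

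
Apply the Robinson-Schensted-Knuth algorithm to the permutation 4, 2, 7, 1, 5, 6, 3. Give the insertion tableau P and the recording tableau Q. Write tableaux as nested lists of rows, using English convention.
Insert each entry of the permutation into P by Schensted row insertion, recording in Q the position of each new cell.

Insert 4: appended to row 1. P = [[4]].
Insert 2: 2 bumps 4 from row 1; 4 starts row 2. P = [[2], [4]].
Insert 7: appended to row 1. P = [[2, 7], [4]].
Insert 1: 1 bumps 2 from row 1; 2 bumps 4 from row 2; 4 starts row 3. P = [[1, 7], [2], [4]].
Insert 5: 5 bumps 7 from row 1; 7 appends to row 2. P = [[1, 5], [2, 7], [4]].
Insert 6: appended to row 1. P = [[1, 5, 6], [2, 7], [4]].
Insert 3: 3 bumps 5 from row 1; 5 bumps 7 from row 2; 7 appends to row 3. P = [[1, 3, 6], [2, 5], [4, 7]].

So P = [[1, 3, 6], [2, 5], [4, 7]], Q = [[1, 3, 6], [2, 5], [4, 7]].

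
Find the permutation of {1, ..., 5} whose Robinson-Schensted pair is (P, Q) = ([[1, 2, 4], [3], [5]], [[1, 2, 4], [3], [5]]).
1 5 3 4 2

Reverse the RSK construction: for i from n down to 1, find the cell of Q containing i, remove the entry at that cell from P, and reverse-bump it up through P; the value ejected from row 1 is w(i).

Step i=5: Q has 5 at row 3, column 1; remove 5 from row 3 of P and reverse-bump: 5 enters row 2 and ejects 3; 3 enters row 1 and ejects 2. So w(5) = 2. P is now [[1, 3, 4], [5]].
Step i=4: Q has 4 at row 1, column 3; remove that cell from P, ejecting 4. So w(4) = 4. P is now [[1, 3], [5]].
Step i=3: Q has 3 at row 2, column 1; remove 5 from row 2 of P and reverse-bump: 5 enters row 1 and ejects 3. So w(3) = 3. P is now [[1, 5]].
Step i=2: Q has 2 at row 1, column 2; remove that cell from P, ejecting 5. So w(2) = 5. P is now [[1]].
Step i=1: Q has 1 at row 1, column 1; remove that cell from P, ejecting 1. So w(1) = 1. P is now [].

So w = 1 5 3 4 2.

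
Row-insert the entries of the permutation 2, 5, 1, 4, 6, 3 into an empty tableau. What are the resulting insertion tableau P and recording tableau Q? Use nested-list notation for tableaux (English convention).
Insert each entry of the permutation into P by Schensted row insertion, recording in Q the position of each new cell.

After inserting 2: P = [[2]].
After inserting 5: P = [[2, 5]].
After inserting 1: P = [[1, 5], [2]].
After inserting 4: P = [[1, 4], [2, 5]].
After inserting 6: P = [[1, 4, 6], [2, 5]].
After inserting 3: P = [[1, 3, 6], [2, 4], [5]].

So P = [[1, 3, 6], [2, 4], [5]], Q = [[1, 2, 5], [3, 4], [6]].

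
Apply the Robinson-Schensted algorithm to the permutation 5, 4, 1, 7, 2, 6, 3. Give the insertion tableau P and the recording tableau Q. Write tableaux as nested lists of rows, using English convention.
P = [[1, 2, 3], [4, 6], [5, 7]], Q = [[1, 4, 6], [2, 5], [3, 7]]

Insert each entry of the permutation into P by Schensted row insertion, recording in Q the position of each new cell.

Insert 5: appended to row 1. P = [[5]].
Insert 4: 4 bumps 5 from row 1; 5 starts row 2. P = [[4], [5]].
Insert 1: 1 bumps 4 from row 1; 4 bumps 5 from row 2; 5 starts row 3. P = [[1], [4], [5]].
Insert 7: appended to row 1. P = [[1, 7], [4], [5]].
Insert 2: 2 bumps 7 from row 1; 7 appends to row 2. P = [[1, 2], [4, 7], [5]].
Insert 6: appended to row 1. P = [[1, 2, 6], [4, 7], [5]].
Insert 3: 3 bumps 6 from row 1; 6 bumps 7 from row 2; 7 appends to row 3. P = [[1, 2, 3], [4, 6], [5, 7]].

So P = [[1, 2, 3], [4, 6], [5, 7]], Q = [[1, 4, 6], [2, 5], [3, 7]].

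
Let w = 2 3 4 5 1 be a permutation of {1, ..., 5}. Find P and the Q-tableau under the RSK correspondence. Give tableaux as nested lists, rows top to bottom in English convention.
P = [[1, 3, 4, 5], [2]], Q = [[1, 2, 3, 4], [5]]

Insert each entry of the permutation into P by Schensted row insertion, recording in Q the position of each new cell.

Insert 2: appended to row 1. P = [[2]].
Insert 3: appended to row 1. P = [[2, 3]].
Insert 4: appended to row 1. P = [[2, 3, 4]].
Insert 5: appended to row 1. P = [[2, 3, 4, 5]].
Insert 1: 1 bumps 2 from row 1; 2 starts row 2. P = [[1, 3, 4, 5], [2]].

So P = [[1, 3, 4, 5], [2]], Q = [[1, 2, 3, 4], [5]].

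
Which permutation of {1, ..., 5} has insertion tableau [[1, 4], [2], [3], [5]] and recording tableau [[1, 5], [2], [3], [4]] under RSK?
Reverse the RSK construction: for i from n down to 1, find the cell of Q containing i, remove the entry at that cell from P, and reverse-bump it up through P; the value ejected from row 1 is w(i).

Step i=5: Q has 5 at row 1, column 2; remove that cell from P, ejecting 4. So w(5) = 4. P is now [[1], [2], [3], [5]].
Step i=4: Q has 4 at row 4, column 1; remove 5 from row 4 of P and reverse-bump: 5 enters row 3 and ejects 3; 3 enters row 2 and ejects 2; 2 enters row 1 and ejects 1. So w(4) = 1. P is now [[2], [3], [5]].
Step i=3: Q has 3 at row 3, column 1; remove 5 from row 3 of P and reverse-bump: 5 enters row 2 and ejects 3; 3 enters row 1 and ejects 2. So w(3) = 2. P is now [[3], [5]].
Step i=2: Q has 2 at row 2, column 1; remove 5 from row 2 of P and reverse-bump: 5 enters row 1 and ejects 3. So w(2) = 3. P is now [[5]].
Step i=1: Q has 1 at row 1, column 1; remove that cell from P, ejecting 5. So w(1) = 5. P is now [].

So w = 5 3 2 1 4.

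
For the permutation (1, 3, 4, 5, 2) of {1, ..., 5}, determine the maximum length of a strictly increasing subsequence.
4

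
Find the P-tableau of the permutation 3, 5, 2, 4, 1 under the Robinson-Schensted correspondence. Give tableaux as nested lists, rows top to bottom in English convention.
Insert 3: appended to row 1. P = [[3]].
Insert 5: appended to row 1. P = [[3, 5]].
Insert 2: 2 bumps 3 from row 1; 3 starts row 2. P = [[2, 5], [3]].
Insert 4: 4 bumps 5 from row 1; 5 appends to row 2. P = [[2, 4], [3, 5]].
Insert 1: 1 bumps 2 from row 1; 2 bumps 3 from row 2; 3 starts row 3. P = [[1, 4], [2, 5], [3]].

So P = [[1, 4], [2, 5], [3]].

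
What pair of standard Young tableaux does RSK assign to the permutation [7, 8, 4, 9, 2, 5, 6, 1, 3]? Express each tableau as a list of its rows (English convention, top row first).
Insert each entry of the permutation into P by Schensted row insertion, recording in Q the position of each new cell.

Insert 7: appended to row 1. P = [[7]].
Insert 8: appended to row 1. P = [[7, 8]].
Insert 4: 4 bumps 7 from row 1; 7 starts row 2. P = [[4, 8], [7]].
Insert 9: appended to row 1. P = [[4, 8, 9], [7]].
Insert 2: 2 bumps 4 from row 1; 4 bumps 7 from row 2; 7 starts row 3. P = [[2, 8, 9], [4], [7]].
Insert 5: 5 bumps 8 from row 1; 8 appends to row 2. P = [[2, 5, 9], [4, 8], [7]].
Insert 6: 6 bumps 9 from row 1; 9 appends to row 2. P = [[2, 5, 6], [4, 8, 9], [7]].
Insert 1: 1 bumps 2 from row 1; 2 bumps 4 from row 2; 4 bumps 7 from row 3; 7 starts row 4. P = [[1, 5, 6], [2, 8, 9], [4], [7]].
Insert 3: 3 bumps 5 from row 1; 5 bumps 8 from row 2; 8 appends to row 3. P = [[1, 3, 6], [2, 5, 9], [4, 8], [7]].

So P = [[1, 3, 6], [2, 5, 9], [4, 8], [7]], Q = [[1, 2, 4], [3, 6, 7], [5, 9], [8]].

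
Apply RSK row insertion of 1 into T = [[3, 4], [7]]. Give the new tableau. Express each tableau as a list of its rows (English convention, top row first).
In row 1, 1 replaces 3 (the leftmost entry greater than 1); 3 is bumped to row 2. In row 2, 3 replaces 7 (the leftmost entry greater than 3); 7 is bumped to row 3. 7 starts a new row 3. The new tableau is [[1, 4], [3], [7]].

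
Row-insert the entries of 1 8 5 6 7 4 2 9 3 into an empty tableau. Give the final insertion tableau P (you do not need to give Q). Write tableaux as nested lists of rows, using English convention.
After inserting 1: P = [[1]].
After inserting 8: P = [[1, 8]].
After inserting 5: P = [[1, 5], [8]].
After inserting 6: P = [[1, 5, 6], [8]].
After inserting 7: P = [[1, 5, 6, 7], [8]].
After inserting 4: P = [[1, 4, 6, 7], [5], [8]].
After inserting 2: P = [[1, 2, 6, 7], [4], [5], [8]].
After inserting 9: P = [[1, 2, 6, 7, 9], [4], [5], [8]].
After inserting 3: P = [[1, 2, 3, 7, 9], [4, 6], [5], [8]].

So P = [[1, 2, 3, 7, 9], [4, 6], [5], [8]].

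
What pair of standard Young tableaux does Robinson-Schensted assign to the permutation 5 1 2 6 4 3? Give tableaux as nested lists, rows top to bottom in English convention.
Insert each entry of the permutation into P by Schensted row insertion, recording in Q the position of each new cell.

Insert 5: appended to row 1. P = [[5]], Q = [[1]].
Insert 1: 1 bumps 5 from row 1; 5 starts row 2. P = [[1], [5]], Q = [[1], [2]].
Insert 2: appended to row 1. P = [[1, 2], [5]], Q = [[1, 3], [2]].
Insert 6: appended to row 1. P = [[1, 2, 6], [5]], Q = [[1, 3, 4], [2]].
Insert 4: 4 bumps 6 from row 1; 6 appends to row 2. P = [[1, 2, 4], [5, 6]], Q = [[1, 3, 4], [2, 5]].
Insert 3: 3 bumps 4 from row 1; 4 bumps 5 from row 2; 5 starts row 3. P = [[1, 2, 3], [4, 6], [5]], Q = [[1, 3, 4], [2, 5], [6]].

So P = [[1, 2, 3], [4, 6], [5]], Q = [[1, 3, 4], [2, 5], [6]].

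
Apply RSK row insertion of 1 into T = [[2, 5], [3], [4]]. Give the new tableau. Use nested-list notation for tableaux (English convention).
[[1, 5], [2], [3], [4]]

In row 1, 1 replaces 2 (the leftmost entry greater than 1); 2 is bumped to row 2. In row 2, 2 replaces 3 (the leftmost entry greater than 2); 3 is bumped to row 3. In row 3, 3 replaces 4 (the leftmost entry greater than 3); 4 is bumped to row 4. 4 starts a new row 4. The new tableau is [[1, 5], [2], [3], [4]].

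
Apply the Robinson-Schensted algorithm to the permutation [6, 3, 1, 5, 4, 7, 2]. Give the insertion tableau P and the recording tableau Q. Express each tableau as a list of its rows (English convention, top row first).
P = [[1, 2, 7], [3, 4], [5], [6]], Q = [[1, 4, 6], [2, 5], [3], [7]]

Insert each entry of the permutation into P by Schensted row insertion, recording in Q the position of each new cell.

Insert 6: appended to row 1. P = [[6]], Q = [[1]].
Insert 3: 3 bumps 6 from row 1; 6 starts row 2. P = [[3], [6]], Q = [[1], [2]].
Insert 1: 1 bumps 3 from row 1; 3 bumps 6 from row 2; 6 starts row 3. P = [[1], [3], [6]], Q = [[1], [2], [3]].
Insert 5: appended to row 1. P = [[1, 5], [3], [6]], Q = [[1, 4], [2], [3]].
Insert 4: 4 bumps 5 from row 1; 5 appends to row 2. P = [[1, 4], [3, 5], [6]], Q = [[1, 4], [2, 5], [3]].
Insert 7: appended to row 1. P = [[1, 4, 7], [3, 5], [6]], Q = [[1, 4, 6], [2, 5], [3]].
Insert 2: 2 bumps 4 from row 1; 4 bumps 5 from row 2; 5 bumps 6 from row 3; 6 starts row 4. P = [[1, 2, 7], [3, 4], [5], [6]], Q = [[1, 4, 6], [2, 5], [3], [7]].

So P = [[1, 2, 7], [3, 4], [5], [6]], Q = [[1, 4, 6], [2, 5], [3], [7]].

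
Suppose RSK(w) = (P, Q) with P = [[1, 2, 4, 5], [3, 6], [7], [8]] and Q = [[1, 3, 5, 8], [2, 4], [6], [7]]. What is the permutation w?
Reverse the RSK construction: for i from n down to 1, find the cell of Q containing i, remove the entry at that cell from P, and reverse-bump it up through P; the value ejected from row 1 is w(i).

Step i=8: Q has 8 at row 1, column 4; remove that cell from P, ejecting 5. So w(8) = 5. P is now [[1, 2, 4], [3, 6], [7], [8]].
Step i=7: Q has 7 at row 4, column 1; remove 8 from row 4 of P and reverse-bump: 8 enters row 3 and ejects 7; 7 enters row 2 and ejects 6; 6 enters row 1 and ejects 4. So w(7) = 4. P is now [[1, 2, 6], [3, 7], [8]].
Step i=6: Q has 6 at row 3, column 1; remove 8 from row 3 of P and reverse-bump: 8 enters row 2 and ejects 7; 7 enters row 1 and ejects 6. So w(6) = 6. P is now [[1, 2, 7], [3, 8]].
Step i=5: Q has 5 at row 1, column 3; remove that cell from P, ejecting 7. So w(5) = 7. P is now [[1, 2], [3, 8]].
Step i=4: Q has 4 at row 2, column 2; remove 8 from row 2 of P and reverse-bump: 8 enters row 1 and ejects 2. So w(4) = 2. P is now [[1, 8], [3]].
Step i=3: Q has 3 at row 1, column 2; remove that cell from P, ejecting 8. So w(3) = 8. P is now [[1], [3]].
Step i=2: Q has 2 at row 2, column 1; remove 3 from row 2 of P and reverse-bump: 3 enters row 1 and ejects 1. So w(2) = 1. P is now [[3]].
Step i=1: Q has 1 at row 1, column 1; remove that cell from P, ejecting 3. So w(1) = 3. P is now [].

So w = 3 1 8 2 7 6 4 5.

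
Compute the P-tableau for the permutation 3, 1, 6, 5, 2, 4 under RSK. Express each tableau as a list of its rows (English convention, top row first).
Insert 3: appended to row 1. P = [[3]].
Insert 1: 1 bumps 3 from row 1; 3 starts row 2. P = [[1], [3]].
Insert 6: appended to row 1. P = [[1, 6], [3]].
Insert 5: 5 bumps 6 from row 1; 6 appends to row 2. P = [[1, 5], [3, 6]].
Insert 2: 2 bumps 5 from row 1; 5 bumps 6 from row 2; 6 starts row 3. P = [[1, 2], [3, 5], [6]].
Insert 4: appended to row 1. P = [[1, 2, 4], [3, 5], [6]].

So P = [[1, 2, 4], [3, 5], [6]].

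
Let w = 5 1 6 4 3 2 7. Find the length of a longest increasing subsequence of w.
3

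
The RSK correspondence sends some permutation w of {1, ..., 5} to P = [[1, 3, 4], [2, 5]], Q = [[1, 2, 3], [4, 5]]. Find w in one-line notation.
2 3 5 1 4

Reverse the RSK construction: for i from n down to 1, find the cell of Q containing i, remove the entry at that cell from P, and reverse-bump it up through P; the value ejected from row 1 is w(i).

Step i=5: Q has 5 at row 2, column 2; remove 5 from row 2 of P and reverse-bump: 5 enters row 1 and ejects 4. So w(5) = 4. P is now [[1, 3, 5], [2]].
Step i=4: Q has 4 at row 2, column 1; remove 2 from row 2 of P and reverse-bump: 2 enters row 1 and ejects 1. So w(4) = 1. P is now [[2, 3, 5]].
Step i=3: Q has 3 at row 1, column 3; remove that cell from P, ejecting 5. So w(3) = 5. P is now [[2, 3]].
Step i=2: Q has 2 at row 1, column 2; remove that cell from P, ejecting 3. So w(2) = 3. P is now [[2]].
Step i=1: Q has 1 at row 1, column 1; remove that cell from P, ejecting 2. So w(1) = 2. P is now [].

So w = 2 3 5 1 4.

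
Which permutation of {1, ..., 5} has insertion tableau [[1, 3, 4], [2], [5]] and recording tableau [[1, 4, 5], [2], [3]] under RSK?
Reverse the RSK construction: for i from n down to 1, find the cell of Q containing i, remove the entry at that cell from P, and reverse-bump it up through P; the value ejected from row 1 is w(i).

Step i=5: Q has 5 at row 1, column 3; remove that cell from P, ejecting 4. So w(5) = 4. P is now [[1, 3], [2], [5]].
Step i=4: Q has 4 at row 1, column 2; remove that cell from P, ejecting 3. So w(4) = 3. P is now [[1], [2], [5]].
Step i=3: Q has 3 at row 3, column 1; remove 5 from row 3 of P and reverse-bump: 5 enters row 2 and ejects 2; 2 enters row 1 and ejects 1. So w(3) = 1. P is now [[2], [5]].
Step i=2: Q has 2 at row 2, column 1; remove 5 from row 2 of P and reverse-bump: 5 enters row 1 and ejects 2. So w(2) = 2. P is now [[5]].
Step i=1: Q has 1 at row 1, column 1; remove that cell from P, ejecting 5. So w(1) = 5. P is now [].

So w = 5 2 1 3 4.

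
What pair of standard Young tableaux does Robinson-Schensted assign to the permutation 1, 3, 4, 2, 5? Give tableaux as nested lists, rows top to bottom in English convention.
P = [[1, 2, 4, 5], [3]], Q = [[1, 2, 3, 5], [4]]

Insert each entry of the permutation into P by Schensted row insertion, recording in Q the position of each new cell.

Insert 1: appended to row 1. P = [[1]].
Insert 3: appended to row 1. P = [[1, 3]].
Insert 4: appended to row 1. P = [[1, 3, 4]].
Insert 2: 2 bumps 3 from row 1; 3 starts row 2. P = [[1, 2, 4], [3]].
Insert 5: appended to row 1. P = [[1, 2, 4, 5], [3]].

So P = [[1, 2, 4, 5], [3]], Q = [[1, 2, 3, 5], [4]].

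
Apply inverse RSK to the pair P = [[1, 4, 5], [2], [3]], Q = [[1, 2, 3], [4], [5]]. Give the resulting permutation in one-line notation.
Reverse RSK: for i = n, n-1, ..., 1, locate i in Q, remove the corresponding corner cell from P, and reverse-bump its entry up through P; the value ejected from row 1 is w(i).

So w = 3 4 5 2 1.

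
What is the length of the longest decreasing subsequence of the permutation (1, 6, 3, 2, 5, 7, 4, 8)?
3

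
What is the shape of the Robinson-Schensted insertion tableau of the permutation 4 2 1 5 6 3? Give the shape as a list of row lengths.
Row-insert each entry into an empty tableau.

After inserting 4: P = [[4]].
After inserting 2: P = [[2], [4]].
After inserting 1: P = [[1], [2], [4]].
After inserting 5: P = [[1, 5], [2], [4]].
After inserting 6: P = [[1, 5, 6], [2], [4]].
After inserting 3: P = [[1, 3, 6], [2, 5], [4]].

The final insertion tableau P = [[1, 3, 6], [2, 5], [4]] has shape [3, 2, 1].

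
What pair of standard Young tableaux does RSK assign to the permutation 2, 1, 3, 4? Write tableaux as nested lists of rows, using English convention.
Insert each entry of the permutation into P by Schensted row insertion, recording in Q the position of each new cell.

Insert 2: appended to row 1. P = [[2]], Q = [[1]].
Insert 1: 1 bumps 2 from row 1; 2 starts row 2. P = [[1], [2]], Q = [[1], [2]].
Insert 3: appended to row 1. P = [[1, 3], [2]], Q = [[1, 3], [2]].
Insert 4: appended to row 1. P = [[1, 3, 4], [2]], Q = [[1, 3, 4], [2]].

So P = [[1, 3, 4], [2]], Q = [[1, 3, 4], [2]].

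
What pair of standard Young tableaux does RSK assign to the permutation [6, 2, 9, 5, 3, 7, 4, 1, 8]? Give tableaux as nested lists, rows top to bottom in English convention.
Insert each entry of the permutation into P by Schensted row insertion, recording in Q the position of each new cell.

Insert 6: appended to row 1. P = [[6]].
Insert 2: 2 bumps 6 from row 1; 6 starts row 2. P = [[2], [6]].
Insert 9: appended to row 1. P = [[2, 9], [6]].
Insert 5: 5 bumps 9 from row 1; 9 appends to row 2. P = [[2, 5], [6, 9]].
Insert 3: 3 bumps 5 from row 1; 5 bumps 6 from row 2; 6 starts row 3. P = [[2, 3], [5, 9], [6]].
Insert 7: appended to row 1. P = [[2, 3, 7], [5, 9], [6]].
Insert 4: 4 bumps 7 from row 1; 7 bumps 9 from row 2; 9 appends to row 3. P = [[2, 3, 4], [5, 7], [6, 9]].
Insert 1: 1 bumps 2 from row 1; 2 bumps 5 from row 2; 5 bumps 6 from row 3; 6 starts row 4. P = [[1, 3, 4], [2, 7], [5, 9], [6]].
Insert 8: appended to row 1. P = [[1, 3, 4, 8], [2, 7], [5, 9], [6]].

So P = [[1, 3, 4, 8], [2, 7], [5, 9], [6]], Q = [[1, 3, 6, 9], [2, 4], [5, 7], [8]].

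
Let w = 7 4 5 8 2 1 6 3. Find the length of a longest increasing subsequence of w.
3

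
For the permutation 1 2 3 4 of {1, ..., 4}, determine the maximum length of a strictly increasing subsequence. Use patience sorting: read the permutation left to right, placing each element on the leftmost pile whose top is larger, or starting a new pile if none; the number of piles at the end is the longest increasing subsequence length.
1: new pile. tops = [1]
2: new pile. tops = [1, 2]
3: new pile. tops = [1, 2, 3]
4: new pile. tops = [1, 2, 3, 4]

4 piles, so the longest increasing subsequence has length 4.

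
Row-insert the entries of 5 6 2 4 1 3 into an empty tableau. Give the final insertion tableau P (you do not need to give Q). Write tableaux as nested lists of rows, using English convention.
P = [[1, 3], [2, 4], [5, 6]]

After inserting 5: P = [[5]].
After inserting 6: P = [[5, 6]].
After inserting 2: P = [[2, 6], [5]].
After inserting 4: P = [[2, 4], [5, 6]].
After inserting 1: P = [[1, 4], [2, 6], [5]].
After inserting 3: P = [[1, 3], [2, 4], [5, 6]].

So P = [[1, 3], [2, 4], [5, 6]].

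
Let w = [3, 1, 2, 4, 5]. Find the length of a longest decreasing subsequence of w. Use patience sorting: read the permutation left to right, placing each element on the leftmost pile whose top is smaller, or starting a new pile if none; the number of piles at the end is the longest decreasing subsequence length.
3: new pile. tops = [3]
1: new pile. tops = [3, 1]
2: onto pile 2 (replacing 1). tops = [3, 2]
4: onto pile 1 (replacing 3). tops = [4, 2]
5: onto pile 1 (replacing 4). tops = [5, 2]

2 piles, so the longest decreasing subsequence has length 2.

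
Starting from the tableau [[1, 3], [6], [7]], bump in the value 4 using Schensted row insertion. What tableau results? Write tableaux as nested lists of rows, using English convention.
[[1, 3, 4], [6], [7]]

4 is larger than every entry of row 1, so it is appended to row 1. The new tableau is [[1, 3, 4], [6], [7]].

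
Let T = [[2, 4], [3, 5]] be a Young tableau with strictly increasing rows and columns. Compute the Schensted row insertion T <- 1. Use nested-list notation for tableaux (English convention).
[[1, 4], [2, 5], [3]]

In row 1, 1 replaces 2 (the leftmost entry greater than 1); 2 is bumped to row 2. In row 2, 2 replaces 3 (the leftmost entry greater than 2); 3 is bumped to row 3. 3 starts a new row 3. The new tableau is [[1, 4], [2, 5], [3]].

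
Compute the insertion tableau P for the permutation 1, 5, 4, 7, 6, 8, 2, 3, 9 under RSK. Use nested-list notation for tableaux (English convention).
P = [[1, 2, 3, 8, 9], [4, 6], [5, 7]]

Insert 1: appended to row 1. P = [[1]].
Insert 5: appended to row 1. P = [[1, 5]].
Insert 4: 4 bumps 5 from row 1; 5 starts row 2. P = [[1, 4], [5]].
Insert 7: appended to row 1. P = [[1, 4, 7], [5]].
Insert 6: 6 bumps 7 from row 1; 7 appends to row 2. P = [[1, 4, 6], [5, 7]].
Insert 8: appended to row 1. P = [[1, 4, 6, 8], [5, 7]].
Insert 2: 2 bumps 4 from row 1; 4 bumps 5 from row 2; 5 starts row 3. P = [[1, 2, 6, 8], [4, 7], [5]].
Insert 3: 3 bumps 6 from row 1; 6 bumps 7 from row 2; 7 appends to row 3. P = [[1, 2, 3, 8], [4, 6], [5, 7]].
Insert 9: appended to row 1. P = [[1, 2, 3, 8, 9], [4, 6], [5, 7]].

So P = [[1, 2, 3, 8, 9], [4, 6], [5, 7]].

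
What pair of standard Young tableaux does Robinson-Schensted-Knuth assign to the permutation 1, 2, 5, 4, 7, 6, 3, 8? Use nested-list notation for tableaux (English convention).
P = [[1, 2, 3, 6, 8], [4, 7], [5]], Q = [[1, 2, 3, 5, 8], [4, 6], [7]]

Insert each entry of the permutation into P by Schensted row insertion, recording in Q the position of each new cell.

Insert 1: appended to row 1. P = [[1]].
Insert 2: appended to row 1. P = [[1, 2]].
Insert 5: appended to row 1. P = [[1, 2, 5]].
Insert 4: 4 bumps 5 from row 1; 5 starts row 2. P = [[1, 2, 4], [5]].
Insert 7: appended to row 1. P = [[1, 2, 4, 7], [5]].
Insert 6: 6 bumps 7 from row 1; 7 appends to row 2. P = [[1, 2, 4, 6], [5, 7]].
Insert 3: 3 bumps 4 from row 1; 4 bumps 5 from row 2; 5 starts row 3. P = [[1, 2, 3, 6], [4, 7], [5]].
Insert 8: appended to row 1. P = [[1, 2, 3, 6, 8], [4, 7], [5]].

So P = [[1, 2, 3, 6, 8], [4, 7], [5]], Q = [[1, 2, 3, 5, 8], [4, 6], [7]].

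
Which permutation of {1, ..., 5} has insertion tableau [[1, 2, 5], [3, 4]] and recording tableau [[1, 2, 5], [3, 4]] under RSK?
Reverse the RSK construction: for i from n down to 1, find the cell of Q containing i, remove the entry at that cell from P, and reverse-bump it up through P; the value ejected from row 1 is w(i).

Step i=5: Q has 5 at row 1, column 3; remove that cell from P, ejecting 5. So w(5) = 5. P is now [[1, 2], [3, 4]].
Step i=4: Q has 4 at row 2, column 2; remove 4 from row 2 of P and reverse-bump: 4 enters row 1 and ejects 2. So w(4) = 2. P is now [[1, 4], [3]].
Step i=3: Q has 3 at row 2, column 1; remove 3 from row 2 of P and reverse-bump: 3 enters row 1 and ejects 1. So w(3) = 1. P is now [[3, 4]].
Step i=2: Q has 2 at row 1, column 2; remove that cell from P, ejecting 4. So w(2) = 4. P is now [[3]].
Step i=1: Q has 1 at row 1, column 1; remove that cell from P, ejecting 3. So w(1) = 3. P is now [].

So w = 3 4 1 2 5.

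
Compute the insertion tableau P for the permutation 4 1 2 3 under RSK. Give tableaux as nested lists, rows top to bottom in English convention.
Insert 4: appended to row 1. P = [[4]].
Insert 1: 1 bumps 4 from row 1; 4 starts row 2. P = [[1], [4]].
Insert 2: appended to row 1. P = [[1, 2], [4]].
Insert 3: appended to row 1. P = [[1, 2, 3], [4]].

So P = [[1, 2, 3], [4]].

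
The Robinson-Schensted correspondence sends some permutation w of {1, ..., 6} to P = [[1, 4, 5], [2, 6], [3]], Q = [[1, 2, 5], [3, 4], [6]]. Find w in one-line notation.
Reverse the RSK construction: for i from n down to 1, find the cell of Q containing i, remove the entry at that cell from P, and reverse-bump it up through P; the value ejected from row 1 is w(i).

Step i=6: Q has 6 at row 3, column 1; remove 3 from row 3 of P and reverse-bump: 3 enters row 2 and ejects 2; 2 enters row 1 and ejects 1. So w(6) = 1. P is now [[2, 4, 5], [3, 6]].
Step i=5: Q has 5 at row 1, column 3; remove that cell from P, ejecting 5. So w(5) = 5. P is now [[2, 4], [3, 6]].
Step i=4: Q has 4 at row 2, column 2; remove 6 from row 2 of P and reverse-bump: 6 enters row 1 and ejects 4. So w(4) = 4. P is now [[2, 6], [3]].
Step i=3: Q has 3 at row 2, column 1; remove 3 from row 2 of P and reverse-bump: 3 enters row 1 and ejects 2. So w(3) = 2. P is now [[3, 6]].
Step i=2: Q has 2 at row 1, column 2; remove that cell from P, ejecting 6. So w(2) = 6. P is now [[3]].
Step i=1: Q has 1 at row 1, column 1; remove that cell from P, ejecting 3. So w(1) = 3. P is now [].

So w = 3 6 2 4 5 1.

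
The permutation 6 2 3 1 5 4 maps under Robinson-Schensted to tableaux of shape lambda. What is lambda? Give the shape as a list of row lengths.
[3, 2, 1]

Row-insert each entry into an empty tableau.

After inserting 6: P = [[6]].
After inserting 2: P = [[2], [6]].
After inserting 3: P = [[2, 3], [6]].
After inserting 1: P = [[1, 3], [2], [6]].
After inserting 5: P = [[1, 3, 5], [2], [6]].
After inserting 4: P = [[1, 3, 4], [2, 5], [6]].

The final insertion tableau P = [[1, 3, 4], [2, 5], [6]] has shape [3, 2, 1].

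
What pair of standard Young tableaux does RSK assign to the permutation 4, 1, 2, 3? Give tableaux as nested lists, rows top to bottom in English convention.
P = [[1, 2, 3], [4]], Q = [[1, 3, 4], [2]]

Insert each entry of the permutation into P by Schensted row insertion, recording in Q the position of each new cell.

Insert 4: appended to row 1. P = [[4]].
Insert 1: 1 bumps 4 from row 1; 4 starts row 2. P = [[1], [4]].
Insert 2: appended to row 1. P = [[1, 2], [4]].
Insert 3: appended to row 1. P = [[1, 2, 3], [4]].

So P = [[1, 2, 3], [4]], Q = [[1, 3, 4], [2]].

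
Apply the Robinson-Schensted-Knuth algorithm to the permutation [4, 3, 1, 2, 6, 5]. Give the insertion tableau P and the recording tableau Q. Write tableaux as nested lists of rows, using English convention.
P = [[1, 2, 5], [3, 6], [4]], Q = [[1, 4, 5], [2, 6], [3]]

Insert each entry of the permutation into P by Schensted row insertion, recording in Q the position of each new cell.

Insert 4: appended to row 1. P = [[4]], Q = [[1]].
Insert 3: 3 bumps 4 from row 1; 4 starts row 2. P = [[3], [4]], Q = [[1], [2]].
Insert 1: 1 bumps 3 from row 1; 3 bumps 4 from row 2; 4 starts row 3. P = [[1], [3], [4]], Q = [[1], [2], [3]].
Insert 2: appended to row 1. P = [[1, 2], [3], [4]], Q = [[1, 4], [2], [3]].
Insert 6: appended to row 1. P = [[1, 2, 6], [3], [4]], Q = [[1, 4, 5], [2], [3]].
Insert 5: 5 bumps 6 from row 1; 6 appends to row 2. P = [[1, 2, 5], [3, 6], [4]], Q = [[1, 4, 5], [2, 6], [3]].

So P = [[1, 2, 5], [3, 6], [4]], Q = [[1, 4, 5], [2, 6], [3]].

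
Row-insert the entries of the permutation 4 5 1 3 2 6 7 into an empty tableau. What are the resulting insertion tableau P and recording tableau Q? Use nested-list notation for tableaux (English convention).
P = [[1, 2, 6, 7], [3, 5], [4]], Q = [[1, 2, 6, 7], [3, 4], [5]]

Insert each entry of the permutation into P by Schensted row insertion, recording in Q the position of each new cell.

Insert 4: appended to row 1. P = [[4]].
Insert 5: appended to row 1. P = [[4, 5]].
Insert 1: 1 bumps 4 from row 1; 4 starts row 2. P = [[1, 5], [4]].
Insert 3: 3 bumps 5 from row 1; 5 appends to row 2. P = [[1, 3], [4, 5]].
Insert 2: 2 bumps 3 from row 1; 3 bumps 4 from row 2; 4 starts row 3. P = [[1, 2], [3, 5], [4]].
Insert 6: appended to row 1. P = [[1, 2, 6], [3, 5], [4]].
Insert 7: appended to row 1. P = [[1, 2, 6, 7], [3, 5], [4]].

So P = [[1, 2, 6, 7], [3, 5], [4]], Q = [[1, 2, 6, 7], [3, 4], [5]].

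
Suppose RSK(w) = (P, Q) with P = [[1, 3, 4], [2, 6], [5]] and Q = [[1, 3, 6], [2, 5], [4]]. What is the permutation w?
5 2 6 1 3 4

Reverse the RSK construction: for i from n down to 1, find the cell of Q containing i, remove the entry at that cell from P, and reverse-bump it up through P; the value ejected from row 1 is w(i).

Step i=6: Q has 6 at row 1, column 3; remove that cell from P, ejecting 4. So w(6) = 4. P is now [[1, 3], [2, 6], [5]].
Step i=5: Q has 5 at row 2, column 2; remove 6 from row 2 of P and reverse-bump: 6 enters row 1 and ejects 3. So w(5) = 3. P is now [[1, 6], [2], [5]].
Step i=4: Q has 4 at row 3, column 1; remove 5 from row 3 of P and reverse-bump: 5 enters row 2 and ejects 2; 2 enters row 1 and ejects 1. So w(4) = 1. P is now [[2, 6], [5]].
Step i=3: Q has 3 at row 1, column 2; remove that cell from P, ejecting 6. So w(3) = 6. P is now [[2], [5]].
Step i=2: Q has 2 at row 2, column 1; remove 5 from row 2 of P and reverse-bump: 5 enters row 1 and ejects 2. So w(2) = 2. P is now [[5]].
Step i=1: Q has 1 at row 1, column 1; remove that cell from P, ejecting 5. So w(1) = 5. P is now [].

So w = 5 2 6 1 3 4.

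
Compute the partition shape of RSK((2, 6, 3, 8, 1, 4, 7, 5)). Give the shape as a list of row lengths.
[4, 2, 2]

RSK row insertion gives P = [[1, 3, 4, 5], [2, 7], [6, 8]], which has shape [4, 2, 2].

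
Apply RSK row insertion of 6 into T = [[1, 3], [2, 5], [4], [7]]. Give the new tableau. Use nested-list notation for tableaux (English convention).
6 is larger than every entry of row 1, so it is appended to row 1. The new tableau is [[1, 3, 6], [2, 5], [4], [7]].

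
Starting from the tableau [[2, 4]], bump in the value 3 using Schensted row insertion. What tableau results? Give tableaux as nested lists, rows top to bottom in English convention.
In row 1, 3 replaces 4 (the leftmost entry greater than 3); 4 is bumped to row 2. 4 starts a new row 2. The new tableau is [[2, 3], [4]].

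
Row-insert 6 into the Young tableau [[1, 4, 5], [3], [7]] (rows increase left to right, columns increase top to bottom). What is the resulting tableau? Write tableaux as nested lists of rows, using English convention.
6 is larger than every entry of row 1, so it is appended to row 1. The new tableau is [[1, 4, 5, 6], [3], [7]].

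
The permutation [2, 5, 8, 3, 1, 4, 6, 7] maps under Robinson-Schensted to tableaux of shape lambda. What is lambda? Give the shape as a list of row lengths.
Row-insert each entry into an empty tableau.

After inserting 2: P = [[2]].
After inserting 5: P = [[2, 5]].
After inserting 8: P = [[2, 5, 8]].
After inserting 3: P = [[2, 3, 8], [5]].
After inserting 1: P = [[1, 3, 8], [2], [5]].
After inserting 4: P = [[1, 3, 4], [2, 8], [5]].
After inserting 6: P = [[1, 3, 4, 6], [2, 8], [5]].
After inserting 7: P = [[1, 3, 4, 6, 7], [2, 8], [5]].

The final insertion tableau P = [[1, 3, 4, 6, 7], [2, 8], [5]] has shape [5, 2, 1].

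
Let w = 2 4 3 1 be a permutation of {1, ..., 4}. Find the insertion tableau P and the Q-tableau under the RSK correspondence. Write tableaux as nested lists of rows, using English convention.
P = [[1, 3], [2], [4]], Q = [[1, 2], [3], [4]]

Insert each entry of the permutation into P by Schensted row insertion, recording in Q the position of each new cell.

Insert 2: appended to row 1. P = [[2]].
Insert 4: appended to row 1. P = [[2, 4]].
Insert 3: 3 bumps 4 from row 1; 4 starts row 2. P = [[2, 3], [4]].
Insert 1: 1 bumps 2 from row 1; 2 bumps 4 from row 2; 4 starts row 3. P = [[1, 3], [2], [4]].

So P = [[1, 3], [2], [4]], Q = [[1, 2], [3], [4]].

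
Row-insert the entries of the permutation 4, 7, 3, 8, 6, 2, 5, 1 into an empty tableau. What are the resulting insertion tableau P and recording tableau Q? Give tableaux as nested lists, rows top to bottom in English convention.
Insert each entry of the permutation into P by Schensted row insertion, recording in Q the position of each new cell.

Insert 4: appended to row 1. P = [[4]].
Insert 7: appended to row 1. P = [[4, 7]].
Insert 3: 3 bumps 4 from row 1; 4 starts row 2. P = [[3, 7], [4]].
Insert 8: appended to row 1. P = [[3, 7, 8], [4]].
Insert 6: 6 bumps 7 from row 1; 7 appends to row 2. P = [[3, 6, 8], [4, 7]].
Insert 2: 2 bumps 3 from row 1; 3 bumps 4 from row 2; 4 starts row 3. P = [[2, 6, 8], [3, 7], [4]].
Insert 5: 5 bumps 6 from row 1; 6 bumps 7 from row 2; 7 appends to row 3. P = [[2, 5, 8], [3, 6], [4, 7]].
Insert 1: 1 bumps 2 from row 1; 2 bumps 3 from row 2; 3 bumps 4 from row 3; 4 starts row 4. P = [[1, 5, 8], [2, 6], [3, 7], [4]].

So P = [[1, 5, 8], [2, 6], [3, 7], [4]], Q = [[1, 2, 4], [3, 5], [6, 7], [8]].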